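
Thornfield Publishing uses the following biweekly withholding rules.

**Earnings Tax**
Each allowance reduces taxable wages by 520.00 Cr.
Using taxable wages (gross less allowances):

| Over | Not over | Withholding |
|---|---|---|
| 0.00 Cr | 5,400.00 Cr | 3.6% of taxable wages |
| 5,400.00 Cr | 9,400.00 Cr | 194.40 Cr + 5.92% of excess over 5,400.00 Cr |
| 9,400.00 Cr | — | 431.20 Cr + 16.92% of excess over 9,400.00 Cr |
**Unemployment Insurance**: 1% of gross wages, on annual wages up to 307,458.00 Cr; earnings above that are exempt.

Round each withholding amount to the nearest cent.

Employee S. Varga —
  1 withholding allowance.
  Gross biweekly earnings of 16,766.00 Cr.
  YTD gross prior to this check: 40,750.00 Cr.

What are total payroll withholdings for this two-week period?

1,757.20 Cr

Earnings Tax: taxable = 16,766.00 Cr − 1×520.00 Cr = 16,246.00 Cr
  431.20 Cr + 16.92% × (16,246.00 Cr − 9,400.00 Cr) = 431.20 Cr + 16.92% × 6,846.00 Cr = 1,589.54 Cr
Unemployment Insurance: 1% × 16,766.00 Cr = 167.66 Cr
Total: 1,589.54 Cr + 167.66 Cr = 1,757.20 Cr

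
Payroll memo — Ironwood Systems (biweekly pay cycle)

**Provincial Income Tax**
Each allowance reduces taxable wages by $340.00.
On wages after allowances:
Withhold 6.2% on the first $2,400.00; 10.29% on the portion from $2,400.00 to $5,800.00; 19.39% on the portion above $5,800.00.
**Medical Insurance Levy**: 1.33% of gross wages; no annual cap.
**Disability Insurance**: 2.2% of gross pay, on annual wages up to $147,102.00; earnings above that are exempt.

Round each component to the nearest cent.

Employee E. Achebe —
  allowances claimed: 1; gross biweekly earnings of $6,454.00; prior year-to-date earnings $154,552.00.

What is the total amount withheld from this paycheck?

Provincial Income Tax: taxable = $6,454.00 − 1×$340.00 = $6,114.00
  $498.66 + 19.39% × ($6,114.00 − $5,800.00) = $498.66 + 19.39% × $314.00 = $559.54
Medical Insurance Levy: 1.33% × $6,454.00 = $85.84
Disability Insurance: YTD $154,552.00 ≥ cap $147,102.00 → $0.00
Total: $559.54 + $85.84 + $0.00 = $645.38

$645.38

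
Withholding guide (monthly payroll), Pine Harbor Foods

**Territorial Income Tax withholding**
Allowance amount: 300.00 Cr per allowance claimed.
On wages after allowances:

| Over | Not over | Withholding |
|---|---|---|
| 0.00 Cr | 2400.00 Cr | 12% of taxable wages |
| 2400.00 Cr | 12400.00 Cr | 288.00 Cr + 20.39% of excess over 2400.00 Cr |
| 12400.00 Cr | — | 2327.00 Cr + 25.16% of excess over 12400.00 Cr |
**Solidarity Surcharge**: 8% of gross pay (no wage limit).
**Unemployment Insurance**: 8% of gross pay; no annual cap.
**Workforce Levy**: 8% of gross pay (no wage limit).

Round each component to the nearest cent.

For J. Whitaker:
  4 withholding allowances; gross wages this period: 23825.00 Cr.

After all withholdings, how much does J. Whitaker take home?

Territorial Income Tax: taxable = 23825.00 Cr − 4×300.00 Cr = 22625.00 Cr
  2327.00 Cr + 25.16% × (22625.00 Cr − 12400.00 Cr) = 2327.00 Cr + 25.16% × 10225.00 Cr = 4899.61 Cr
Solidarity Surcharge: 8% × 23825.00 Cr = 1906.00 Cr
Unemployment Insurance: 8% × 23825.00 Cr = 1906.00 Cr
Workforce Levy: 8% × 23825.00 Cr = 1906.00 Cr
Total withheld: 4899.61 Cr + 1906.00 Cr + 1906.00 Cr + 1906.00 Cr = 10617.61 Cr
Net pay: 23825.00 Cr − 10617.61 Cr = 13207.39 Cr

13207.39 Cr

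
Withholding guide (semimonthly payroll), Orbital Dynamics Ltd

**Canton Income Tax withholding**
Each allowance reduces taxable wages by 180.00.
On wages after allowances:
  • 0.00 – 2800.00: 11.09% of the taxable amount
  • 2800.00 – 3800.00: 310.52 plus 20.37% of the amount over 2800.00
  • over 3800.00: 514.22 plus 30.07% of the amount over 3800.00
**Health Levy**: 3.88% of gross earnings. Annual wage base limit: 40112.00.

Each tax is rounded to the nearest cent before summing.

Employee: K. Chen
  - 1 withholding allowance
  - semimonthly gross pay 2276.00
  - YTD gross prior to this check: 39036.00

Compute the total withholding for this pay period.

Canton Income Tax: taxable = 2276.00 − 1×180.00 = 2096.00
  11.09% × 2096.00 = 232.45
Health Levy: cap 40112.00 − YTD 39036.00 = 1076.00 subject; 3.88% × 1076.00 = 41.75
Total: 232.45 + 41.75 = 274.20

274.20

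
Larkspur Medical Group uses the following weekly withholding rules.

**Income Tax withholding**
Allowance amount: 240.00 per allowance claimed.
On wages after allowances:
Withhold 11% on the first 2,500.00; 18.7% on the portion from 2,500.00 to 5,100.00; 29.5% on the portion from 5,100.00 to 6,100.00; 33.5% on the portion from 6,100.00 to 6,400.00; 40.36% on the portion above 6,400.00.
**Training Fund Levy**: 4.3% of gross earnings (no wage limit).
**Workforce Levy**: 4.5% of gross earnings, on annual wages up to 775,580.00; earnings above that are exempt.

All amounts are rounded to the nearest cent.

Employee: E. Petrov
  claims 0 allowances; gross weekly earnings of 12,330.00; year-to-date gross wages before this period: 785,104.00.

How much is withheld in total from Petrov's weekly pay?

Income Tax: taxable = 12,330.00
  1,156.70 + 40.36% × (12,330.00 − 6,400.00) = 1,156.70 + 40.36% × 5,930.00 = 3,550.05
Training Fund Levy: 4.3% × 12,330.00 = 530.19
Workforce Levy: YTD 785,104.00 ≥ cap 775,580.00 → 0.00
Total: 3,550.05 + 530.19 + 0.00 = 4,080.24

4,080.24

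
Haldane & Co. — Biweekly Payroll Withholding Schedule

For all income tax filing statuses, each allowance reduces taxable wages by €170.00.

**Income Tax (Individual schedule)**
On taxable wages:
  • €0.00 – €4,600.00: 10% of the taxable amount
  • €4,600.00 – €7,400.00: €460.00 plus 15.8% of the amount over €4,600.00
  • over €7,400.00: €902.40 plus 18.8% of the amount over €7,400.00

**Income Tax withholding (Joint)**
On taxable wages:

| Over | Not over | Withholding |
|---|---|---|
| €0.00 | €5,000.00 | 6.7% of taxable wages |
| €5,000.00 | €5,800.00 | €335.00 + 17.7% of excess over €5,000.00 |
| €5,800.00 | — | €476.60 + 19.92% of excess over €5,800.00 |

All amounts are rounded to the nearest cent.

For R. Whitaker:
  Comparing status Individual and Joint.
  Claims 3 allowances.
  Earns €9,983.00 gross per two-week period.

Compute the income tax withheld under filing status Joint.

€1,208.26

Income Tax (Joint): taxable = €9,983.00 − 3×€170.00 = €9,473.00
  €476.60 + 19.92% × (€9,473.00 − €5,800.00) = €476.60 + 19.92% × €3,673.00 = €1,208.26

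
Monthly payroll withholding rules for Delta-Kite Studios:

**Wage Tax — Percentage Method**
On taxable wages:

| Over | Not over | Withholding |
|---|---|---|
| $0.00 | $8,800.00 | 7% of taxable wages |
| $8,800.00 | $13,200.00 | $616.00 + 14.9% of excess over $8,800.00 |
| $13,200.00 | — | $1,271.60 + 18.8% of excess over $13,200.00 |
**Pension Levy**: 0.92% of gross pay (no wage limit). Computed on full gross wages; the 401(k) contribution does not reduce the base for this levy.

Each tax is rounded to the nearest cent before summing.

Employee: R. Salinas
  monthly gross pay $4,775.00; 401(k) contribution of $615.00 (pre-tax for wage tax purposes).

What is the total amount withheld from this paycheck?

$335.13

Wage Tax: taxable = $4,775.00 − $615.00 = $4,160.00
  7% × $4,160.00 = $291.20
Pension Levy: 0.92% × $4,775.00 = $43.93
Total: $291.20 + $43.93 = $335.13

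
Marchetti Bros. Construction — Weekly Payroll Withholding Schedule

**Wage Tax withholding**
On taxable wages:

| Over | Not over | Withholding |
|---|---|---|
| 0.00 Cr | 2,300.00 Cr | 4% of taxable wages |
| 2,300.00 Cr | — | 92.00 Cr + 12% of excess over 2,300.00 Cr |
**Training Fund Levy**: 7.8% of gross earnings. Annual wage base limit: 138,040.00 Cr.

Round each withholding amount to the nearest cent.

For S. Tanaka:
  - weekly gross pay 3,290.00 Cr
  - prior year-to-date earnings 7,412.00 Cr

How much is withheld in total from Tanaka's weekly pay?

467.42 Cr

Wage Tax: taxable = 3,290.00 Cr
  92.00 Cr + 12% × (3,290.00 Cr − 2,300.00 Cr) = 92.00 Cr + 12% × 990.00 Cr = 210.80 Cr
Training Fund Levy: 7.8% × 3,290.00 Cr = 256.62 Cr
Total: 210.80 Cr + 256.62 Cr = 467.42 Cr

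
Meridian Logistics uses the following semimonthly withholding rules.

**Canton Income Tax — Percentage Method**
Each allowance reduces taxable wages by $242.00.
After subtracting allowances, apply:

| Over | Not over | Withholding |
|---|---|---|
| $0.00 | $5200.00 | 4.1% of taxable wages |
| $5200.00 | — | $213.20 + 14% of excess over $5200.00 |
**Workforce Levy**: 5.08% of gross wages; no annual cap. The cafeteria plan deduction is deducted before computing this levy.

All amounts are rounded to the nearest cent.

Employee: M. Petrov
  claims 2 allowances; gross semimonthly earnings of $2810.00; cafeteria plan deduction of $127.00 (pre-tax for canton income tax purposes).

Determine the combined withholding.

$226.46

Canton Income Tax: taxable = $2810.00 − $127.00 − 2×$242.00 = $2199.00
  4.1% × $2199.00 = $90.16
Workforce Levy: 5.08% × $2683.00 = $136.30
Total: $90.16 + $136.30 = $226.46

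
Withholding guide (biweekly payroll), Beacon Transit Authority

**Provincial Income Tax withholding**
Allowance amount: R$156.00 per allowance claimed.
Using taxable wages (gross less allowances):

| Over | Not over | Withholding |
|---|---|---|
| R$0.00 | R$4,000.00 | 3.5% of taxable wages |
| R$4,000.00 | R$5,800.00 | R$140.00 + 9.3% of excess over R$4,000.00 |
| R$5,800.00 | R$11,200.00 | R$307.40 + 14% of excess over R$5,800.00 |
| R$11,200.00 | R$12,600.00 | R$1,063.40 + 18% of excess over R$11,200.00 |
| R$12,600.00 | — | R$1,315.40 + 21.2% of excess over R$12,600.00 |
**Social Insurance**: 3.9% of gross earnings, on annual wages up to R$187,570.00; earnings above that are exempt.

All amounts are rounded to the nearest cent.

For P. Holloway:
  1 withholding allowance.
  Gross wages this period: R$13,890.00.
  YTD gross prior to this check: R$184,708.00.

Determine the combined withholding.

R$1,667.43

Provincial Income Tax: taxable = R$13,890.00 − 1×R$156.00 = R$13,734.00
  R$1,315.40 + 21.2% × (R$13,734.00 − R$12,600.00) = R$1,315.40 + 21.2% × R$1,134.00 = R$1,555.81
Social Insurance: cap R$187,570.00 − YTD R$184,708.00 = R$2,862.00 subject; 3.9% × R$2,862.00 = R$111.62
Total: R$1,555.81 + R$111.62 = R$1,667.43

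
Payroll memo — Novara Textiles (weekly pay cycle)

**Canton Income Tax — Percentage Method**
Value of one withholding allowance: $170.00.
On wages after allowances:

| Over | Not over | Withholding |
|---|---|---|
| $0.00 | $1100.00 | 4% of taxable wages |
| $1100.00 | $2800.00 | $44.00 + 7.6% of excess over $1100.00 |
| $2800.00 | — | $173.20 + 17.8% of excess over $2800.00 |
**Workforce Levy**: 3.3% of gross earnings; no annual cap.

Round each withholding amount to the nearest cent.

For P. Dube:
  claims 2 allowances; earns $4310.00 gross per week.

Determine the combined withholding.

Canton Income Tax: taxable = $4310.00 − 2×$170.00 = $3970.00
  $173.20 + 17.8% × ($3970.00 − $2800.00) = $173.20 + 17.8% × $1170.00 = $381.46
Workforce Levy: 3.3% × $4310.00 = $142.23
Total: $381.46 + $142.23 = $523.69

$523.69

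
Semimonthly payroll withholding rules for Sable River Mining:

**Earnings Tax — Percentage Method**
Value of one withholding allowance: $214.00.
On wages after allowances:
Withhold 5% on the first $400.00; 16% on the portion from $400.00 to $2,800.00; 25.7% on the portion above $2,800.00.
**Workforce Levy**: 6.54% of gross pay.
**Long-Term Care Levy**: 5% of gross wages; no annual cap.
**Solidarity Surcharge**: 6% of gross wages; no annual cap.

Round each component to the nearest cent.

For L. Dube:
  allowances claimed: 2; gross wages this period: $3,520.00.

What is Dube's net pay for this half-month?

$2,423.55

Earnings Tax: taxable = $3,520.00 − 2×$214.00 = $3,092.00
  $404.00 + 25.7% × ($3,092.00 − $2,800.00) = $404.00 + 25.7% × $292.00 = $479.04
Workforce Levy: 6.54% × $3,520.00 = $230.21
Long-Term Care Levy: 5% × $3,520.00 = $176.00
Solidarity Surcharge: 6% × $3,520.00 = $211.20
Total withheld: $479.04 + $230.21 + $176.00 + $211.20 = $1,096.45
Net pay: $3,520.00 − $1,096.45 = $2,423.55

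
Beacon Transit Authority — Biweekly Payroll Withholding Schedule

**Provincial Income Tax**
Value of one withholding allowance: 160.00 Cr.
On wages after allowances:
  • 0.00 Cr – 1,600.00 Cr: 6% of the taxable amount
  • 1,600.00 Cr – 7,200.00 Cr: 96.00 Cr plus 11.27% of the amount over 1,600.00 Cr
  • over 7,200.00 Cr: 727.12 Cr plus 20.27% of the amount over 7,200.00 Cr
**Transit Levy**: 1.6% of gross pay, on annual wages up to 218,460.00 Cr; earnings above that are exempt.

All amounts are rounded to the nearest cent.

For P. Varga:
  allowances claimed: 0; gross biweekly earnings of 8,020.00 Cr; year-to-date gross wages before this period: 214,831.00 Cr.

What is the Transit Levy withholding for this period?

Transit Levy: cap 218,460.00 Cr − YTD 214,831.00 Cr = 3,629.00 Cr subject; 1.6% × 3,629.00 Cr = 58.06 Cr

58.06 Cr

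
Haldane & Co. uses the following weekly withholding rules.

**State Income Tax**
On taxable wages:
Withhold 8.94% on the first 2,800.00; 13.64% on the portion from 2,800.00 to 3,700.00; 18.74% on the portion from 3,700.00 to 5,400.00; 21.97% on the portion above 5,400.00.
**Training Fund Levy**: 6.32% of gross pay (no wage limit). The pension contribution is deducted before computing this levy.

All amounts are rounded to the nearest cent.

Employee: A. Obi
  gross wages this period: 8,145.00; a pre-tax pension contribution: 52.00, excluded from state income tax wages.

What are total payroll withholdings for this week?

1,794.79

State Income Tax: taxable = 8,145.00 − 52.00 = 8,093.00
  691.66 + 21.97% × (8,093.00 − 5,400.00) = 691.66 + 21.97% × 2,693.00 = 1,283.31
Training Fund Levy: 6.32% × 8,093.00 = 511.48
Total: 1,283.31 + 511.48 = 1,794.79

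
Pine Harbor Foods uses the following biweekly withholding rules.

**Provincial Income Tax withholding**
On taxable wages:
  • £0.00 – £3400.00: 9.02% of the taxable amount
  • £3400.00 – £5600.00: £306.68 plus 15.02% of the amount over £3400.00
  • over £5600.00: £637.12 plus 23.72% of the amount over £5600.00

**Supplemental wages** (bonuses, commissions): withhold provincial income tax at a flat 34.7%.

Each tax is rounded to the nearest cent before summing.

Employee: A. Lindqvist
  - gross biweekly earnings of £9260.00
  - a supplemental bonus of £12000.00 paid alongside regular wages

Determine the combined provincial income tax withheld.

Provincial Income Tax: taxable = £9260.00
  £637.12 + 23.72% × (£9260.00 − £5600.00) = £637.12 + 23.72% × £3660.00 = £1505.27
Supplemental (34.7% flat on bonus): 34.7% × £12000.00 = £4164.00
Total provincial income tax: £1505.27 + £4164.00 = £5669.27

£5669.27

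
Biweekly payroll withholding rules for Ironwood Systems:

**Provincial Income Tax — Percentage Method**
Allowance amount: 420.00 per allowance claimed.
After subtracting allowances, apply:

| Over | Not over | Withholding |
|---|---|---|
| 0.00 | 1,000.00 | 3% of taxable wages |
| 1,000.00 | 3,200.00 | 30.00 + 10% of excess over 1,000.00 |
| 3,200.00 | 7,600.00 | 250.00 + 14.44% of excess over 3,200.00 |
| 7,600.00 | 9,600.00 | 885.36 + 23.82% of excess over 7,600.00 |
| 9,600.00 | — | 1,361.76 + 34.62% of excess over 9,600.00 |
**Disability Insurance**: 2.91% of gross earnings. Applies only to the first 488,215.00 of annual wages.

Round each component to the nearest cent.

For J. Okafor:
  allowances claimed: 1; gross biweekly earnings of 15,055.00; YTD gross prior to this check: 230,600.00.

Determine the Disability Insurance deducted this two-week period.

Disability Insurance: 2.91% × 15,055.00 = 438.10

438.10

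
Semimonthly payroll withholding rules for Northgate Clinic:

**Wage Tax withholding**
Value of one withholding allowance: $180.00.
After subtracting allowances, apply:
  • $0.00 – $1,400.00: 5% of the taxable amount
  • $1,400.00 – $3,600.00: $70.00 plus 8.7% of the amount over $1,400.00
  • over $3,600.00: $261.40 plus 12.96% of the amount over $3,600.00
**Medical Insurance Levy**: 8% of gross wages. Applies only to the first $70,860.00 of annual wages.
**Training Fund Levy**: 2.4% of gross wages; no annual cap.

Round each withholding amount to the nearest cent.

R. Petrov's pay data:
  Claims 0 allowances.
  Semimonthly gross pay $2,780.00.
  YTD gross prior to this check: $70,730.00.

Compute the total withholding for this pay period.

$267.18

Wage Tax: taxable = $2,780.00
  $70.00 + 8.7% × ($2,780.00 − $1,400.00) = $70.00 + 8.7% × $1,380.00 = $190.06
Medical Insurance Levy: cap $70,860.00 − YTD $70,730.00 = $130.00 subject; 8% × $130.00 = $10.40
Training Fund Levy: 2.4% × $2,780.00 = $66.72
Total: $190.06 + $10.40 + $66.72 = $267.18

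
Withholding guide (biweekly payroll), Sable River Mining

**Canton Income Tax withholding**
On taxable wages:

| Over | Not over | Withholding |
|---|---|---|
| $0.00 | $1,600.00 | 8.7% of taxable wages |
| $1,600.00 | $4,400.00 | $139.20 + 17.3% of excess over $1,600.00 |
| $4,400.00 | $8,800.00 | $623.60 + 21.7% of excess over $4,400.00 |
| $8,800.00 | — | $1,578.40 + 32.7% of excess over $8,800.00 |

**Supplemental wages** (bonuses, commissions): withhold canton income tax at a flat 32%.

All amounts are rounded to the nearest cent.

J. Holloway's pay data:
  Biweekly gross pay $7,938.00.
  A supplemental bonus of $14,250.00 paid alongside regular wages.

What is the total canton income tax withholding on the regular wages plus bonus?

Canton Income Tax: taxable = $7,938.00
  $623.60 + 21.7% × ($7,938.00 − $4,400.00) = $623.60 + 21.7% × $3,538.00 = $1,391.35
Supplemental (32% flat on bonus): 32% × $14,250.00 = $4,560.00
Total canton income tax: $1,391.35 + $4,560.00 = $5,951.35

$5,951.35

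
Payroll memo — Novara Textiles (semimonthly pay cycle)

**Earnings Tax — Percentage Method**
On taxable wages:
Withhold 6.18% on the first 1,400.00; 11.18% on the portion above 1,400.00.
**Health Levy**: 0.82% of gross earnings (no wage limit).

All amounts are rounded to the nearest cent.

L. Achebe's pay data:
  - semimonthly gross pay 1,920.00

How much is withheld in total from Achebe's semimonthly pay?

160.40

Earnings Tax: taxable = 1,920.00
  86.52 + 11.18% × (1,920.00 − 1,400.00) = 86.52 + 11.18% × 520.00 = 144.66
Health Levy: 0.82% × 1,920.00 = 15.74
Total: 144.66 + 15.74 = 160.40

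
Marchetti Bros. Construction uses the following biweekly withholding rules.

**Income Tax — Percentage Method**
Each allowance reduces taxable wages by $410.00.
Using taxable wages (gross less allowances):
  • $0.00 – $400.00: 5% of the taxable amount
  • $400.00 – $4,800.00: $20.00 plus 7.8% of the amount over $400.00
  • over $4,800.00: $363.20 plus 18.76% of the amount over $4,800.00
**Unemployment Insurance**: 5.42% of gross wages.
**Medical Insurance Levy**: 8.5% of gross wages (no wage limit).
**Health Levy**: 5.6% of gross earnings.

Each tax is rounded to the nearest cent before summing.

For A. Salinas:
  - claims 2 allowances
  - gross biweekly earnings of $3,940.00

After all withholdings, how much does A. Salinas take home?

$2,938.75

Income Tax: taxable = $3,940.00 − 2×$410.00 = $3,120.00
  $20.00 + 7.8% × ($3,120.00 − $400.00) = $20.00 + 7.8% × $2,720.00 = $232.16
Unemployment Insurance: 5.42% × $3,940.00 = $213.55
Medical Insurance Levy: 8.5% × $3,940.00 = $334.90
Health Levy: 5.6% × $3,940.00 = $220.64
Total withheld: $232.16 + $213.55 + $334.90 + $220.64 = $1,001.25
Net pay: $3,940.00 − $1,001.25 = $2,938.75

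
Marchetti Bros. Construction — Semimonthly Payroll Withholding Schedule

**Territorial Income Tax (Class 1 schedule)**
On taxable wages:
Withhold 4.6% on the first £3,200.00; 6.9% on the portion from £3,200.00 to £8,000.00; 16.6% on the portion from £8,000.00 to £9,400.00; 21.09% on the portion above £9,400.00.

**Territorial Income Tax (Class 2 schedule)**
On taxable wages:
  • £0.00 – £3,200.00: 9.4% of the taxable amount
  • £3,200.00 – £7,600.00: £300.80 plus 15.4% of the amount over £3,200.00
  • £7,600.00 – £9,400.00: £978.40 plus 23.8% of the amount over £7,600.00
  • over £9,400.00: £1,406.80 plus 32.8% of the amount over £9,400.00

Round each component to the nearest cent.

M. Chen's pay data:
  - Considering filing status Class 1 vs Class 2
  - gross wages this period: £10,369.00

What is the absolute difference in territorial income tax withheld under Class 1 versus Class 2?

£809.47

Territorial Income Tax (Class 1): taxable = £10,369.00
  £710.80 + 21.09% × (£10,369.00 − £9,400.00) = £710.80 + 21.09% × £969.00 = £915.16
Territorial Income Tax (Class 2): taxable = £10,369.00
  £1,406.80 + 32.8% × (£10,369.00 − £9,400.00) = £1,406.80 + 32.8% × £969.00 = £1,724.63
Difference: |£915.16 − £1,724.63| = £809.47 (higher under Class 2)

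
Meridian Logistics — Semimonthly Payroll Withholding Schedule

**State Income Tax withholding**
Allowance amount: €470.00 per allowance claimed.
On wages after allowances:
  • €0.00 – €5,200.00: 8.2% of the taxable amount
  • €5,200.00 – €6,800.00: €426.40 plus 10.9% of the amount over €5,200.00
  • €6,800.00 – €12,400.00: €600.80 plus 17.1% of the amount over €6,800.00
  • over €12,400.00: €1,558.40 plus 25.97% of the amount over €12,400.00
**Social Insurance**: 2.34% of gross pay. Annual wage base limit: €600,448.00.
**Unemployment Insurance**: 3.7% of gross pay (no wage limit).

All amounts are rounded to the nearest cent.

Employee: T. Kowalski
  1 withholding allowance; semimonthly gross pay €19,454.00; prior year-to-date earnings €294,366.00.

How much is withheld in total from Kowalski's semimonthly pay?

State Income Tax: taxable = €19,454.00 − 1×€470.00 = €18,984.00
  €1,558.40 + 25.97% × (€18,984.00 − €12,400.00) = €1,558.40 + 25.97% × €6,584.00 = €3,268.26
Social Insurance: 2.34% × €19,454.00 = €455.22
Unemployment Insurance: 3.7% × €19,454.00 = €719.80
Total: €3,268.26 + €455.22 + €719.80 = €4,443.28

€4,443.28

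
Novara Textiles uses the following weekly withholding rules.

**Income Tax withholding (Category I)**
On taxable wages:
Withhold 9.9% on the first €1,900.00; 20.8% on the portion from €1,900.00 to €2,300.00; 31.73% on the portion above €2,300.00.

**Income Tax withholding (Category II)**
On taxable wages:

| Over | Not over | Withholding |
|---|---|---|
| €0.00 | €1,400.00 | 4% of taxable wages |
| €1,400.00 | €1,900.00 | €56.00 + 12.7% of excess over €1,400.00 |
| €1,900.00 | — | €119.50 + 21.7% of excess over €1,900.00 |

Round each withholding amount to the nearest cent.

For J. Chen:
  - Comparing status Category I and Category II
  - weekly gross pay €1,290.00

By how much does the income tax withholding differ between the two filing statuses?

€76.11

Income Tax (Category I): taxable = €1,290.00
  9.9% × €1,290.00 = €127.71
Income Tax (Category II): taxable = €1,290.00
  4% × €1,290.00 = €51.60
Difference: |€127.71 − €51.60| = €76.11 (higher under Category I)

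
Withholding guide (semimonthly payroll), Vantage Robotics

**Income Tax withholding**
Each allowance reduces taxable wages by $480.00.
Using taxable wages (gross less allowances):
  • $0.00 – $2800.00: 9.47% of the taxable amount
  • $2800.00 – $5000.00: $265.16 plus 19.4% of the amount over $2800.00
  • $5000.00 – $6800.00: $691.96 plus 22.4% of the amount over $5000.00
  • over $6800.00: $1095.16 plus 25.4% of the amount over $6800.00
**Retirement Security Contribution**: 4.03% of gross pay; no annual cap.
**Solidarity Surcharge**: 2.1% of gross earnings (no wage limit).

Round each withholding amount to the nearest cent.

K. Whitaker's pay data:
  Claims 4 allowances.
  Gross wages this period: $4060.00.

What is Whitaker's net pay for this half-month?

$3608.46

Income Tax: taxable = $4060.00 − 4×$480.00 = $2140.00
  9.47% × $2140.00 = $202.66
Retirement Security Contribution: 4.03% × $4060.00 = $163.62
Solidarity Surcharge: 2.1% × $4060.00 = $85.26
Total withheld: $202.66 + $163.62 + $85.26 = $451.54
Net pay: $4060.00 − $451.54 = $3608.46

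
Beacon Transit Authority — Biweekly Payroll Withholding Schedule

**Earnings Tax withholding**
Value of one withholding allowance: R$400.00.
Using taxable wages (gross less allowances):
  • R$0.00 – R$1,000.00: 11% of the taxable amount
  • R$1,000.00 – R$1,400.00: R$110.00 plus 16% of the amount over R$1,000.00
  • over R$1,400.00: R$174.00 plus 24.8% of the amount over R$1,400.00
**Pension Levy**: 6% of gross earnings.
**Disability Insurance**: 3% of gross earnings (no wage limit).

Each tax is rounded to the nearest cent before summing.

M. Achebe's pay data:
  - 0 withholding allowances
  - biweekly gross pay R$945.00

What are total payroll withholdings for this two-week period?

R$189.00

Earnings Tax: taxable = R$945.00
  11% × R$945.00 = R$103.95
Pension Levy: 6% × R$945.00 = R$56.70
Disability Insurance: 3% × R$945.00 = R$28.35
Total: R$103.95 + R$56.70 + R$28.35 = R$189.00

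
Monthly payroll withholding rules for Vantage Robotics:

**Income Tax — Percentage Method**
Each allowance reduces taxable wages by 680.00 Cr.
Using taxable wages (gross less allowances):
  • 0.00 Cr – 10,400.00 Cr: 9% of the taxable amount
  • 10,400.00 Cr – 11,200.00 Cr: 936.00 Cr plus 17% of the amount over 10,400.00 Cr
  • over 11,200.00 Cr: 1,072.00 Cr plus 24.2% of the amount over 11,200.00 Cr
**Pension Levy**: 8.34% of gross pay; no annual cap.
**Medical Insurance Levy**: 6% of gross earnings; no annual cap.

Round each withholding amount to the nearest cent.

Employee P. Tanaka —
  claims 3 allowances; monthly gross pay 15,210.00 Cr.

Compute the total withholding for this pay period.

Income Tax: taxable = 15,210.00 Cr − 3×680.00 Cr = 13,170.00 Cr
  1,072.00 Cr + 24.2% × (13,170.00 Cr − 11,200.00 Cr) = 1,072.00 Cr + 24.2% × 1,970.00 Cr = 1,548.74 Cr
Pension Levy: 8.34% × 15,210.00 Cr = 1,268.51 Cr
Medical Insurance Levy: 6% × 15,210.00 Cr = 912.60 Cr
Total: 1,548.74 Cr + 1,268.51 Cr + 912.60 Cr = 3,729.85 Cr

3,729.85 Cr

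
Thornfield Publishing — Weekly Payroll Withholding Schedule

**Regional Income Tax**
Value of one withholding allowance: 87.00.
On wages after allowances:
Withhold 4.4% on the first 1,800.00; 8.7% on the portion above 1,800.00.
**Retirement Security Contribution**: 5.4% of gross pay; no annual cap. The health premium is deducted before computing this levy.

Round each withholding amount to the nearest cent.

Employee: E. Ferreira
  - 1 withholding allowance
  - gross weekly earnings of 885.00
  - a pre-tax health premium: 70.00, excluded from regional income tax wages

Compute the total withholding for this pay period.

76.04

Regional Income Tax: taxable = 885.00 − 70.00 − 1×87.00 = 728.00
  4.4% × 728.00 = 32.03
Retirement Security Contribution: 5.4% × 815.00 = 44.01
Total: 32.03 + 44.01 = 76.04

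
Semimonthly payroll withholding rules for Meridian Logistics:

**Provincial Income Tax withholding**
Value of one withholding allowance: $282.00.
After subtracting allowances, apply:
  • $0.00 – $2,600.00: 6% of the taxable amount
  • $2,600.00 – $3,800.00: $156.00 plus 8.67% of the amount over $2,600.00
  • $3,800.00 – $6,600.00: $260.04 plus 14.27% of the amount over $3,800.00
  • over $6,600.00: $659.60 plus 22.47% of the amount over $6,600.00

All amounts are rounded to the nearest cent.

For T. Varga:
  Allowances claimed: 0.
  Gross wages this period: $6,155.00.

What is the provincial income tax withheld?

Provincial Income Tax: taxable = $6,155.00
  $260.04 + 14.27% × ($6,155.00 − $3,800.00) = $260.04 + 14.27% × $2,355.00 = $596.10

$596.10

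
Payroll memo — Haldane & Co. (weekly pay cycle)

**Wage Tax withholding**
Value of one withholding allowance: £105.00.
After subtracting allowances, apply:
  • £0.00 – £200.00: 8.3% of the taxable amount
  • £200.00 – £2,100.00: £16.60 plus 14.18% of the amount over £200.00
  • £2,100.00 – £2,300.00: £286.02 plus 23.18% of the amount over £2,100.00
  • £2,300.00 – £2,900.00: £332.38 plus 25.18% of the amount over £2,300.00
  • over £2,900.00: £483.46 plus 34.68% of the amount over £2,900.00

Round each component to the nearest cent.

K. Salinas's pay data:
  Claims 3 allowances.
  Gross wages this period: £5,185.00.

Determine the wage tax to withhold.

£1,166.66

Wage Tax: taxable = £5,185.00 − 3×£105.00 = £4,870.00
  £483.46 + 34.68% × (£4,870.00 − £2,900.00) = £483.46 + 34.68% × £1,970.00 = £1,166.66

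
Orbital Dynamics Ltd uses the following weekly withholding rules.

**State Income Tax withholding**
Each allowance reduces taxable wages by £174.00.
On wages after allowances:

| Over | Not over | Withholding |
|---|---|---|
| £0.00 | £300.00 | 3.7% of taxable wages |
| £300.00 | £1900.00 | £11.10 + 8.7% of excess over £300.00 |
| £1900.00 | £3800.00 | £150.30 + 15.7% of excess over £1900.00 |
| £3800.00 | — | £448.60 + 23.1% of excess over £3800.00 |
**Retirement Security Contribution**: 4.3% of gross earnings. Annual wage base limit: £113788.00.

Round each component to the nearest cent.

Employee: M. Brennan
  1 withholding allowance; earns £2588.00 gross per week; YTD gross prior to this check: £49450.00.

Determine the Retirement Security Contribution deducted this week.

Retirement Security Contribution: 4.3% × £2588.00 = £111.28

£111.28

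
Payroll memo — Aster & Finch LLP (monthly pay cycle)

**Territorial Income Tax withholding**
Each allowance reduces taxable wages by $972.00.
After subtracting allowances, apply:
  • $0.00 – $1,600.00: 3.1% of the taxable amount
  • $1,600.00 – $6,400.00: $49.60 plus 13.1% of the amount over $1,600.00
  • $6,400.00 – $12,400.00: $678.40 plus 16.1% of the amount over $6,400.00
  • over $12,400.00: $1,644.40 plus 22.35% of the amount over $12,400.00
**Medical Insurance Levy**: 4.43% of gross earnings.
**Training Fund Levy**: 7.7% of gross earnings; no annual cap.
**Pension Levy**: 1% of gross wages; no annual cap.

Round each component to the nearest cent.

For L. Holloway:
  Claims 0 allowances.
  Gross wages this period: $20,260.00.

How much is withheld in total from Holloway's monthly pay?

$6,061.25

Territorial Income Tax: taxable = $20,260.00
  $1,644.40 + 22.35% × ($20,260.00 − $12,400.00) = $1,644.40 + 22.35% × $7,860.00 = $3,401.11
Medical Insurance Levy: 4.43% × $20,260.00 = $897.52
Training Fund Levy: 7.7% × $20,260.00 = $1,560.02
Pension Levy: 1% × $20,260.00 = $202.60
Total: $3,401.11 + $897.52 + $1,560.02 + $202.60 = $6,061.25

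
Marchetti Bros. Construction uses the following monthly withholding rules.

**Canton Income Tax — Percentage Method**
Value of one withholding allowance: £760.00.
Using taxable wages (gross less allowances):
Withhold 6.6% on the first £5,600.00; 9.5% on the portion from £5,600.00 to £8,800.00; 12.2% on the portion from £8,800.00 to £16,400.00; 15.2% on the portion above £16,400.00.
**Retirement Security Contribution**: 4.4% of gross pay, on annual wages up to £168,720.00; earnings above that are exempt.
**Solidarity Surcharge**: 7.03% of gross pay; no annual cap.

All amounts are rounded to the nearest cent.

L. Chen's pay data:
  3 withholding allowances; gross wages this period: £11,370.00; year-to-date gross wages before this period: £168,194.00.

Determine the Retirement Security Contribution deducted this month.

Retirement Security Contribution: cap £168,720.00 − YTD £168,194.00 = £526.00 subject; 4.4% × £526.00 = £23.14

£23.14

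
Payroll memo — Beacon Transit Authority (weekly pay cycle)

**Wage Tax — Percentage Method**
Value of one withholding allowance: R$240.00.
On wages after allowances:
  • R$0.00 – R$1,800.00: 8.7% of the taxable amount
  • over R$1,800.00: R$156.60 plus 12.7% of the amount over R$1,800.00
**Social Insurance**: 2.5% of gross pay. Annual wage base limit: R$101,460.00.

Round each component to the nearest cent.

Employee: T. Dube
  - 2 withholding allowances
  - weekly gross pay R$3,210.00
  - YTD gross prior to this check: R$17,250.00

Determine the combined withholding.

Wage Tax: taxable = R$3,210.00 − 2×R$240.00 = R$2,730.00
  R$156.60 + 12.7% × (R$2,730.00 − R$1,800.00) = R$156.60 + 12.7% × R$930.00 = R$274.71
Social Insurance: 2.5% × R$3,210.00 = R$80.25
Total: R$274.71 + R$80.25 = R$354.96

R$354.96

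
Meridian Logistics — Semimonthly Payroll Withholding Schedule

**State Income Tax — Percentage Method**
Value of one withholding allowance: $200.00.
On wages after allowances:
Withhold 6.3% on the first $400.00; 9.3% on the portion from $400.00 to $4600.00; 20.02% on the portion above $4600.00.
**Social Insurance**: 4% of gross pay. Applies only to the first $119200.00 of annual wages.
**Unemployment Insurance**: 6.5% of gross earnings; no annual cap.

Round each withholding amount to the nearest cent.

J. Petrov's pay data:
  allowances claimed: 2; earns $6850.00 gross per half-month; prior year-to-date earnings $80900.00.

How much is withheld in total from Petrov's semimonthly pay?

State Income Tax: taxable = $6850.00 − 2×$200.00 = $6450.00
  $415.80 + 20.02% × ($6450.00 − $4600.00) = $415.80 + 20.02% × $1850.00 = $786.17
Social Insurance: 4% × $6850.00 = $274.00
Unemployment Insurance: 6.5% × $6850.00 = $445.25
Total: $786.17 + $274.00 + $445.25 = $1505.42

$1505.42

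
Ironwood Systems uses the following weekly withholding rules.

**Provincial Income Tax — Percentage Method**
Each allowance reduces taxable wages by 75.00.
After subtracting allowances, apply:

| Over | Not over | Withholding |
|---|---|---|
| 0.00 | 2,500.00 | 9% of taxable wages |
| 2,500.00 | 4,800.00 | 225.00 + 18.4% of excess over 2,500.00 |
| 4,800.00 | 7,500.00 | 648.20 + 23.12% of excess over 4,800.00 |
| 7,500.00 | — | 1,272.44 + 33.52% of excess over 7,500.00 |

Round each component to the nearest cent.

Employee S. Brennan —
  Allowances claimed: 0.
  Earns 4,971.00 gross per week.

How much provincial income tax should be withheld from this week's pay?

687.74

Provincial Income Tax: taxable = 4,971.00
  648.20 + 23.12% × (4,971.00 − 4,800.00) = 648.20 + 23.12% × 171.00 = 687.74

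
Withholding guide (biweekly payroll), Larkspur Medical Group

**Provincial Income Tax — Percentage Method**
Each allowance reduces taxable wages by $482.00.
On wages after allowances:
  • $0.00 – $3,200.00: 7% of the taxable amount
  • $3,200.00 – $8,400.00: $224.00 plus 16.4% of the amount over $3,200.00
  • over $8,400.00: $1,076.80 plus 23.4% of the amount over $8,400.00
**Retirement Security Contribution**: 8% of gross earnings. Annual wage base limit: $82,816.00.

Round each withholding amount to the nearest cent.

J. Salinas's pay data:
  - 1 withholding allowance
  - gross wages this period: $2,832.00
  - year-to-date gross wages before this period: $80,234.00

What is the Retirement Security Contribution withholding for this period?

$206.56

Retirement Security Contribution: cap $82,816.00 − YTD $80,234.00 = $2,582.00 subject; 8% × $2,582.00 = $206.56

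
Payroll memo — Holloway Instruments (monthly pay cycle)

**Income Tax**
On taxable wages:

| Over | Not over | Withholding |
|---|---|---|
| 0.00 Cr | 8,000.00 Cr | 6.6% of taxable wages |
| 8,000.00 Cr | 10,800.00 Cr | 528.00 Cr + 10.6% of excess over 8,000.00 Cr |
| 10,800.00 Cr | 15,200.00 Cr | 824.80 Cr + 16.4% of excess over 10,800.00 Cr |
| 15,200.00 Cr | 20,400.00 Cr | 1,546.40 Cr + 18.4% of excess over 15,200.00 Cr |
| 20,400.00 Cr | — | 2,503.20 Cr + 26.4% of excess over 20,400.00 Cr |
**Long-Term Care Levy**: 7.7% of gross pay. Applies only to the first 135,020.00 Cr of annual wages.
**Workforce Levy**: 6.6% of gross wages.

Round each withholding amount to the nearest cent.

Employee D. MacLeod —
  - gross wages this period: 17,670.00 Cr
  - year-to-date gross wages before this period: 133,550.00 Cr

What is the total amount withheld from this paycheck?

Income Tax: taxable = 17,670.00 Cr
  1,546.40 Cr + 18.4% × (17,670.00 Cr − 15,200.00 Cr) = 1,546.40 Cr + 18.4% × 2,470.00 Cr = 2,000.88 Cr
Long-Term Care Levy: cap 135,020.00 Cr − YTD 133,550.00 Cr = 1,470.00 Cr subject; 7.7% × 1,470.00 Cr = 113.19 Cr
Workforce Levy: 6.6% × 17,670.00 Cr = 1,166.22 Cr
Total: 2,000.88 Cr + 113.19 Cr + 1,166.22 Cr = 3,280.29 Cr

3,280.29 Cr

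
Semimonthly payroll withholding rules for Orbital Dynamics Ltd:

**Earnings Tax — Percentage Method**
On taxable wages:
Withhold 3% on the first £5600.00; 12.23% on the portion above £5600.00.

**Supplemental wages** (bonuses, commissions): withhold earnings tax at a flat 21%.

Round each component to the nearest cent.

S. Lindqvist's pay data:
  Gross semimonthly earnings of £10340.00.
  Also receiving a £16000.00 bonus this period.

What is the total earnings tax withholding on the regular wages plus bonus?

Earnings Tax: taxable = £10340.00
  £168.00 + 12.23% × (£10340.00 − £5600.00) = £168.00 + 12.23% × £4740.00 = £747.70
Supplemental (21% flat on bonus): 21% × £16000.00 = £3360.00
Total earnings tax: £747.70 + £3360.00 = £4107.70

£4107.70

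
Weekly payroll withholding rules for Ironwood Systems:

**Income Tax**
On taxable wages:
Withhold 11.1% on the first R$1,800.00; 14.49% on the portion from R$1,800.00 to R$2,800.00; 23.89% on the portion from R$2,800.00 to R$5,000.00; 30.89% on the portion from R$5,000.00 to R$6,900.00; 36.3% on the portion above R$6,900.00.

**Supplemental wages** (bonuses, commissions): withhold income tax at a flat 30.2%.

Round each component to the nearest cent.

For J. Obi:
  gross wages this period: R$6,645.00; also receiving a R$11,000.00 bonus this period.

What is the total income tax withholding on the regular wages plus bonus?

Income Tax: taxable = R$6,645.00
  R$870.28 + 30.89% × (R$6,645.00 − R$5,000.00) = R$870.28 + 30.89% × R$1,645.00 = R$1,378.42
Supplemental (30.2% flat on bonus): 30.2% × R$11,000.00 = R$3,322.00
Total income tax: R$1,378.42 + R$3,322.00 = R$4,700.42

R$4,700.42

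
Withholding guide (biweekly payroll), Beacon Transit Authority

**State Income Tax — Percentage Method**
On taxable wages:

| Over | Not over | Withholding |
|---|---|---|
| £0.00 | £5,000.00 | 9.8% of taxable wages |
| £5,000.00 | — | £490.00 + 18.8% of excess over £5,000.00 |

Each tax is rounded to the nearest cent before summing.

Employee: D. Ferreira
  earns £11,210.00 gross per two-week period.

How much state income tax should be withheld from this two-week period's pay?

£1,657.48

State Income Tax: taxable = £11,210.00
  £490.00 + 18.8% × (£11,210.00 − £5,000.00) = £490.00 + 18.8% × £6,210.00 = £1,657.48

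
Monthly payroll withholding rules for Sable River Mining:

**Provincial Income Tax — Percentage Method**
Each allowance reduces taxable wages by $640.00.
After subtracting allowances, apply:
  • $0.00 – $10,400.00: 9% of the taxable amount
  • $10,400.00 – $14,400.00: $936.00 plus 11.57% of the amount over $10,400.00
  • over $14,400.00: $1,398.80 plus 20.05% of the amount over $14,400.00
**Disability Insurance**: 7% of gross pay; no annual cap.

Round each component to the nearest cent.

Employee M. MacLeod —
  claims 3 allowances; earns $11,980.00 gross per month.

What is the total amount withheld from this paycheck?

$1,744.00

Provincial Income Tax: taxable = $11,980.00 − 3×$640.00 = $10,060.00
  9% × $10,060.00 = $905.40
Disability Insurance: 7% × $11,980.00 = $838.60
Total: $905.40 + $838.60 = $1,744.00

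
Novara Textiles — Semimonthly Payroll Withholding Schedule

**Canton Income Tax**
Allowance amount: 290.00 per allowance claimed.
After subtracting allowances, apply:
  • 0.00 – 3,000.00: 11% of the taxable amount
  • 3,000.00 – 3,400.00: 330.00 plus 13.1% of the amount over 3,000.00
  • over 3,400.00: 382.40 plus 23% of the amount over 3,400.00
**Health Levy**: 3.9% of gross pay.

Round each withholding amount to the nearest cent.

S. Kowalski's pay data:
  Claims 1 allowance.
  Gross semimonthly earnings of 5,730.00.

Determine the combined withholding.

Canton Income Tax: taxable = 5,730.00 − 1×290.00 = 5,440.00
  382.40 + 23% × (5,440.00 − 3,400.00) = 382.40 + 23% × 2,040.00 = 851.60
Health Levy: 3.9% × 5,730.00 = 223.47
Total: 851.60 + 223.47 = 1,075.07

1,075.07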